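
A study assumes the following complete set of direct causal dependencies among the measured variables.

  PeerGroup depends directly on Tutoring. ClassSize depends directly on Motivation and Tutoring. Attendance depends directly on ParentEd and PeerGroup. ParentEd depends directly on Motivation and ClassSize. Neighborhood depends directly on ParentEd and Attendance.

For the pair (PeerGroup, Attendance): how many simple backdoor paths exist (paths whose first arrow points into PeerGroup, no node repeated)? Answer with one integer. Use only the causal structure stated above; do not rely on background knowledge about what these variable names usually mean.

A backdoor path from PeerGroup to Attendance is any simple undirected path whose first edge points into PeerGroup (i.e. leaves PeerGroup via a parent).
Parents of PeerGroup: {Tutoring}.
Enumerating:
  P1: PeerGroup <- Tutoring -> ClassSize <- Motivation -> ParentEd -> Attendance
  P2: PeerGroup <- Tutoring -> ClassSize <- Motivation -> ParentEd -> Neighborhood <- Attendance
  P3: PeerGroup <- Tutoring -> ClassSize -> ParentEd -> Attendance
  P4: PeerGroup <- Tutoring -> ClassSize -> ParentEd -> Neighborhood <- Attendance
That exhausts the simple backdoor paths. Count: 4.

4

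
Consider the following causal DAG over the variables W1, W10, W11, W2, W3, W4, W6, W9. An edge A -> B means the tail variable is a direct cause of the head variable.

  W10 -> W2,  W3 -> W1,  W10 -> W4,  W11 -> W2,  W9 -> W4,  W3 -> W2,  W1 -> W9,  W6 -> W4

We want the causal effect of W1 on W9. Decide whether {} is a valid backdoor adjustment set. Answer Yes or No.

Backdoor paths from W1 to W9 (paths whose first edge points into W1):
  P1: W1 <- W3 -> W2 <- W10 -> W4 <- W9
Condition 1 (no descendant of W1 in the set): holds — descendants of W1 are {W4, W9}; none are in {}.
Condition 2 (every backdoor path blocked by {}):
  P1: blocked at collider W2 (neither it nor any descendant is in the conditioning set).
{} satisfies the backdoor criterion.

Yes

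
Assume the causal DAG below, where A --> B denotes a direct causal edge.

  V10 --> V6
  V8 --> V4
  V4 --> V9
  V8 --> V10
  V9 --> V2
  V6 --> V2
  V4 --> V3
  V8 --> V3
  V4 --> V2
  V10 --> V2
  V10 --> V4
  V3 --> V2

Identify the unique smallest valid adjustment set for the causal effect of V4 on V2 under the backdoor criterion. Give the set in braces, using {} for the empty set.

Variables eligible for adjustment (non-descendants of V4, excluding V4 and V2): {V10, V6, V8}.
Backdoor paths from V4 to V2:
  P1: V4 <- V8 -> V10 -> V6 -> V2
  P2: V4 <- V8 -> V10 -> V2
  P3: V4 <- V8 -> V3 -> V2
  P4: V4 <- V10 <- V8 -> V3 -> V2
  P5: V4 <- V10 -> V6 -> V2
  P6: V4 <- V10 -> V2
The empty set is not sufficient: P1 (V4 <- V8 -> V10 -> V6 -> V2) has no collider blocking it and no conditioned non-collider, so it is open.
Try {V10, V8}:
  P1: blocked at fork node V8 ∈ conditioning set.
  P2: blocked at fork node V8 ∈ conditioning set.
  P3: blocked at fork node V8 ∈ conditioning set.
  P4: blocked at chain node V10 ∈ conditioning set.
  P5: blocked at fork node V10 ∈ conditioning set.
  P6: blocked at fork node V10 ∈ conditioning set.
{V10, V8} contains no descendant of V4 and blocks every backdoor path.
Every element of {V10, V8} is needed (dropping V10 leaves P5 open; dropping V8 leaves P3 open), so no proper subset is valid.
Among all size-2 subsets of the eligible variables, only {V10, V8} blocks every backdoor path, so it is the unique smallest valid adjustment set.

{V10, V8}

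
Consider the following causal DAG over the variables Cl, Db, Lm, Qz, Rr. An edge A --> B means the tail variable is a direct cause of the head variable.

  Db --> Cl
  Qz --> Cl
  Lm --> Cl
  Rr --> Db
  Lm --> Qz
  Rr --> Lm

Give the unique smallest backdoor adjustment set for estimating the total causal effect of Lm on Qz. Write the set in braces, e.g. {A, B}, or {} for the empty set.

Variables eligible for adjustment (non-descendants of Lm, excluding Lm and Qz): {Db, Rr}.
Backdoor paths from Lm to Qz:
  P1: Lm <- Rr -> Db -> Cl <- Qz
Each backdoor path contains an unconditioned collider, so every path is already blocked with the empty conditioning set:
  P1: blocked at collider Cl (neither it nor any descendant is in the conditioning set).
The empty set is therefore the unique smallest valid set.

{}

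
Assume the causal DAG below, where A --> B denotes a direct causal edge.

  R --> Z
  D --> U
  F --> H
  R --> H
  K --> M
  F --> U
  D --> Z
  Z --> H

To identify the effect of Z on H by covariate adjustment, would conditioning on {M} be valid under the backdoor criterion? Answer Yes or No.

Backdoor paths from Z to H (paths whose first edge points into Z):
  P1: Z <- D -> U <- F -> H
  P2: Z <- R -> H
Condition 1 (no descendant of Z in the set): holds — descendants of Z are {H}; none are in {M}.
Condition 2 (every backdoor path blocked by {M}):
  P1: blocked at collider U (neither it nor any descendant is in the conditioning set).
  P2: open — no interior node is in the conditioning set.
{M} does not satisfy the backdoor criterion.

No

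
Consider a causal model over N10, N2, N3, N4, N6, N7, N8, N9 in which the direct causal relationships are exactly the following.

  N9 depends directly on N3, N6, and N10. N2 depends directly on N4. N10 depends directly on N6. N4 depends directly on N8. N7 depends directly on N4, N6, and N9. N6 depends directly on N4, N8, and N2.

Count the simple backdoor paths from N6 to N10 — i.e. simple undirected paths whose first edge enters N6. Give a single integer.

A backdoor path from N6 to N10 is any simple undirected path whose first edge points into N6 (i.e. leaves N6 via a parent).
Parents of N6: {N2, N4, N8}.
Enumerating:
  P1: N6 <- N8 -> N4 -> N7 <- N9 <- N10
  P2: N6 <- N4 -> N7 <- N9 <- N10
  P3: N6 <- N2 <- N4 -> N7 <- N9 <- N10
That exhausts the simple backdoor paths. Count: 3.

3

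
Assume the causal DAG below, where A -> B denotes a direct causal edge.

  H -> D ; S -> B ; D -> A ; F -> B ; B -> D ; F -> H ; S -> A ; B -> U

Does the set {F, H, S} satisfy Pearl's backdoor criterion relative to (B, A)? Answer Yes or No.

Backdoor paths from B to A (paths whose first edge points into B):
  P1: B <- S -> A
  P2: B <- F -> H -> D -> A
Condition 1 (no descendant of B in the set): holds — descendants of B are {A, D, U}; none are in {F, H, S}.
Condition 2 (every backdoor path blocked by {F, H, S}):
  P1: blocked at fork node S ∈ conditioning set.
  P2: blocked at fork node F ∈ conditioning set.
{F, H, S} satisfies the backdoor criterion.

Yes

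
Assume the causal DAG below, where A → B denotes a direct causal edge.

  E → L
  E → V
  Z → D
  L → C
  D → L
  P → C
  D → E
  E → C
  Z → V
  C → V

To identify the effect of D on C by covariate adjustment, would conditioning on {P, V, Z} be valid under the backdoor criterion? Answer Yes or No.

Backdoor paths from D to C (paths whose first edge points into D):
  P1: D <- Z -> V <- E -> L -> C
  P2: D <- Z -> V <- E -> C
  P3: D <- Z -> V <- C
Condition 1 (no descendant of D in the set): FAILS — V is a descendant of D.
Condition 2 (every backdoor path blocked by {P, V, Z}):
  P1: blocked at fork node Z ∈ conditioning set.
  P2: blocked at fork node Z ∈ conditioning set.
  P3: blocked at fork node Z ∈ conditioning set.
{P, V, Z} does not satisfy the backdoor criterion.

No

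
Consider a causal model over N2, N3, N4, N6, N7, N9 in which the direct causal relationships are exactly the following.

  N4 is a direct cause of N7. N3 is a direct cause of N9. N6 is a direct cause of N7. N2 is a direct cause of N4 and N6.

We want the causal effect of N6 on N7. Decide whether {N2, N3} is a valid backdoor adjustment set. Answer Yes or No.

Backdoor paths from N6 to N7 (paths whose first edge points into N6):
  P1: N6 <- N2 -> N4 -> N7
Condition 1 (no descendant of N6 in the set): holds — descendants of N6 are {N7}; none are in {N2, N3}.
Condition 2 (every backdoor path blocked by {N2, N3}):
  P1: blocked at fork node N2 ∈ conditioning set.
{N2, N3} satisfies the backdoor criterion.

Yes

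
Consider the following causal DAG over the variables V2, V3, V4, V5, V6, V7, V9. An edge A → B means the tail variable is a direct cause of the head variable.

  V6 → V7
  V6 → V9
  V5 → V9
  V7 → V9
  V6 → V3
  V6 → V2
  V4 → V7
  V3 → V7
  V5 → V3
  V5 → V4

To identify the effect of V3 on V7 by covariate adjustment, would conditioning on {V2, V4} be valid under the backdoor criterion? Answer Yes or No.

No

Backdoor paths from V3 to V7 (paths whose first edge points into V3):
  P1: V3 <- V5 -> V4 -> V7
  P2: V3 <- V5 -> V9 <- V6 -> V7
  P3: V3 <- V5 -> V9 <- V7
  P4: V3 <- V6 -> V7
  P5: V3 <- V6 -> V9 <- V5 -> V4 -> V7
  P6: V3 <- V6 -> V9 <- V7
Condition 1 (no descendant of V3 in the set): holds — descendants of V3 are {V7, V9}; none are in {V2, V4}.
Condition 2 (every backdoor path blocked by {V2, V4}):
  P1: blocked at chain node V4 ∈ conditioning set.
  P2: blocked at collider V9 (neither it nor any descendant is in the conditioning set).
  P3: blocked at collider V9 (neither it nor any descendant is in the conditioning set).
  P4: open — no interior node is in the conditioning set.
  P5: blocked at collider V9 (neither it nor any descendant is in the conditioning set).
  P6: blocked at collider V9 (neither it nor any descendant is in the conditioning set).
{V2, V4} does not satisfy the backdoor criterion.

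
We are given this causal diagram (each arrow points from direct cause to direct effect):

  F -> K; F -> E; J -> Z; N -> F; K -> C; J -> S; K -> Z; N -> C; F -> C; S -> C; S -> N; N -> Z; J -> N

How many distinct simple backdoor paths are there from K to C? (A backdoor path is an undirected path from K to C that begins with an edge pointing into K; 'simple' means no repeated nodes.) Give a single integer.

5

A backdoor path from K to C is any simple undirected path whose first edge points into K (i.e. leaves K via a parent).
Parents of K: {F}.
Enumerating:
  P1: K <- F <- N <- J -> S -> C
  P2: K <- F <- N <- S -> C
  P3: K <- F <- N -> C
  P4: K <- F <- N -> Z <- J -> S -> C
  P5: K <- F -> C
That exhausts the simple backdoor paths. Count: 5.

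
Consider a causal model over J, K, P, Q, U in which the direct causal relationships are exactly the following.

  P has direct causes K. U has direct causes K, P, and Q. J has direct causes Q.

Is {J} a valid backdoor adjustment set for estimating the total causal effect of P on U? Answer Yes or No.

No

Backdoor paths from P to U (paths whose first edge points into P):
  P1: P <- K -> U
Condition 1 (no descendant of P in the set): holds — descendants of P are {U}; none are in {J}.
Condition 2 (every backdoor path blocked by {J}):
  P1: open — no interior node is in the conditioning set.
{J} does not satisfy the backdoor criterion.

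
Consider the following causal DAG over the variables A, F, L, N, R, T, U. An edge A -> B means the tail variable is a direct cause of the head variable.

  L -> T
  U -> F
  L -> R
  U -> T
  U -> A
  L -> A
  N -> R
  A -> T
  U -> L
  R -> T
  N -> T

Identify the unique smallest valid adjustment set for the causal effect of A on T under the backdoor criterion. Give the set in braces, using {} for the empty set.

Variables eligible for adjustment (non-descendants of A, excluding A and T): {F, L, N, R, U}.
Backdoor paths from A to T:
  P1: A <- U -> L -> R <- N -> T
  P2: A <- U -> L -> R -> T
  P3: A <- U -> L -> T
  P4: A <- U -> T
  P5: A <- L <- U -> T
  P6: A <- L -> R <- N -> T
  P7: A <- L -> R -> T
  P8: A <- L -> T
The empty set is not sufficient: P2 (A <- U -> L -> R -> T) has no collider blocking it and no conditioned non-collider, so it is open.
Try {L, U}:
  P1: blocked at fork node U ∈ conditioning set.
  P2: blocked at fork node U ∈ conditioning set.
  P3: blocked at fork node U ∈ conditioning set.
  P4: blocked at fork node U ∈ conditioning set.
  P5: blocked at chain node L ∈ conditioning set.
  P6: blocked at fork node L ∈ conditioning set.
  P7: blocked at fork node L ∈ conditioning set.
  P8: blocked at fork node L ∈ conditioning set.
{L, U} contains no descendant of A and blocks every backdoor path.
Every element of {L, U} is needed (dropping L leaves P7 open; dropping U leaves P4 open), so no proper subset is valid.
Among all size-2 subsets of the eligible variables, only {L, U} blocks every backdoor path, so it is the unique smallest valid adjustment set.

{L, U}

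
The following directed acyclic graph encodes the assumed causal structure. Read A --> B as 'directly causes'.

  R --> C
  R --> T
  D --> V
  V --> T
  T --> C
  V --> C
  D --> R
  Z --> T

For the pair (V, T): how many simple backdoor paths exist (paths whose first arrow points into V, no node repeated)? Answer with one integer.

2

A backdoor path from V to T is any simple undirected path whose first edge points into V (i.e. leaves V via a parent).
Parents of V: {D}.
Enumerating:
  P1: V <- D -> R -> T
  P2: V <- D -> R -> C <- T
That exhausts the simple backdoor paths. Count: 2.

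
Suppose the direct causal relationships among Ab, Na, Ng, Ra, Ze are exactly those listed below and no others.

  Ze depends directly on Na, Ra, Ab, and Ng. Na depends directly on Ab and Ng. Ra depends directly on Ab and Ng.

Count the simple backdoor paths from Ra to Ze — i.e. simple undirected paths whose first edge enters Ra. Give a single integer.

6

A backdoor path from Ra to Ze is any simple undirected path whose first edge points into Ra (i.e. leaves Ra via a parent).
Parents of Ra: {Ab, Ng}.
Enumerating:
  P1: Ra <- Ng -> Na <- Ab -> Ze
  P2: Ra <- Ng -> Na -> Ze
  P3: Ra <- Ng -> Ze
  P4: Ra <- Ab -> Na <- Ng -> Ze
  P5: Ra <- Ab -> Na -> Ze
  P6: Ra <- Ab -> Ze
That exhausts the simple backdoor paths. Count: 6.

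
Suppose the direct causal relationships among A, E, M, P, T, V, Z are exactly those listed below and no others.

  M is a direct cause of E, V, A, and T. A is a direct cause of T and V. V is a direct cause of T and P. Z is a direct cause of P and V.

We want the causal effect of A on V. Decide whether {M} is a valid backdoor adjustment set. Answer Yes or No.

Backdoor paths from A to V (paths whose first edge points into A):
  P1: A <- M -> V
  P2: A <- M -> T <- V
Condition 1 (no descendant of A in the set): holds — descendants of A are {P, T, V}; none are in {M}.
Condition 2 (every backdoor path blocked by {M}):
  P1: blocked at fork node M ∈ conditioning set.
  P2: blocked at fork node M ∈ conditioning set.
{M} satisfies the backdoor criterion.

Yes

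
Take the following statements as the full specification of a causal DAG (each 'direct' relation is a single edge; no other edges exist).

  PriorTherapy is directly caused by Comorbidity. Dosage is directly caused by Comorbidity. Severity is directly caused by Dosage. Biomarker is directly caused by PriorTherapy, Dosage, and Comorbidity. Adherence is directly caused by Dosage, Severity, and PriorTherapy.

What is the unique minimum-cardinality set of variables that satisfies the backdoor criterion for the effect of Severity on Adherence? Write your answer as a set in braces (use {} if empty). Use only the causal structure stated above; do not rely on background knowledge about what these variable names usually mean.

Variables eligible for adjustment (non-descendants of Severity, excluding Severity and Adherence): {Biomarker, Comorbidity, Dosage, PriorTherapy}.
Backdoor paths from Severity to Adherence:
  P1: Severity <- Dosage <- Comorbidity -> PriorTherapy -> Adherence
  P2: Severity <- Dosage <- Comorbidity -> Biomarker <- PriorTherapy -> Adherence
  P3: Severity <- Dosage -> Biomarker <- Comorbidity -> PriorTherapy -> Adherence
  P4: Severity <- Dosage -> Biomarker <- PriorTherapy -> Adherence
  P5: Severity <- Dosage -> Adherence
The empty set is not sufficient: P1 (Severity <- Dosage <- Comorbidity -> PriorTherapy -> Adherence) has no collider blocking it and no conditioned non-collider, so it is open.
Try {Dosage}:
  P1: blocked at chain node Dosage ∈ conditioning set.
  P2: blocked at chain node Dosage ∈ conditioning set.
  P3: blocked at fork node Dosage ∈ conditioning set.
  P4: blocked at fork node Dosage ∈ conditioning set.
  P5: blocked at fork node Dosage ∈ conditioning set.
{Dosage} contains no descendant of Severity and blocks every backdoor path.
No other singleton works — e.g. {Comorbidity} leaves P5 open — so {Dosage} is the unique smallest valid adjustment set.

{Dosage}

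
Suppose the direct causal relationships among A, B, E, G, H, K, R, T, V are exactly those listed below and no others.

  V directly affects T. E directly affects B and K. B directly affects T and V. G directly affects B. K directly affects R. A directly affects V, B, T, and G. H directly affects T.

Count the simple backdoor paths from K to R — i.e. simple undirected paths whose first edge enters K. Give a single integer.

A backdoor path from K to R is any simple undirected path whose first edge points into K (i.e. leaves K via a parent).
Parents of K: {E}.
No simple path from any parent of K reaches R without revisiting K, so there are no backdoor paths.

0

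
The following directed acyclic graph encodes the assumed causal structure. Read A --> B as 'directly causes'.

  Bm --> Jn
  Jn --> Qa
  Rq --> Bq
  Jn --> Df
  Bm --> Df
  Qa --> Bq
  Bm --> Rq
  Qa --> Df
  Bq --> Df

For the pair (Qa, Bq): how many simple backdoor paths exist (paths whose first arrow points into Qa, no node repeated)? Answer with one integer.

4

A backdoor path from Qa to Bq is any simple undirected path whose first edge points into Qa (i.e. leaves Qa via a parent).
Parents of Qa: {Jn}.
Enumerating:
  P1: Qa <- Jn <- Bm -> Rq -> Bq
  P2: Qa <- Jn <- Bm -> Df <- Bq
  P3: Qa <- Jn -> Df <- Bm -> Rq -> Bq
  P4: Qa <- Jn -> Df <- Bq
That exhausts the simple backdoor paths. Count: 4.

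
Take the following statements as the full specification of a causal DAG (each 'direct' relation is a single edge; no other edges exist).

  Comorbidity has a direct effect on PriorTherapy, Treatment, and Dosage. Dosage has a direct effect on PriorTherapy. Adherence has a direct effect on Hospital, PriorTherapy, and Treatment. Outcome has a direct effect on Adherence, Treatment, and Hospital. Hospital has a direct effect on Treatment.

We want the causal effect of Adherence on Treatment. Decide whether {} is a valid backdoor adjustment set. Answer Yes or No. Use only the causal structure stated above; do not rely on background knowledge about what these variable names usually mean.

No

Backdoor paths from Adherence to Treatment (paths whose first edge points into Adherence):
  P1: Adherence <- Outcome -> Hospital -> Treatment
  P2: Adherence <- Outcome -> Treatment
Condition 1 (no descendant of Adherence in the set): holds — descendants of Adherence are {Hospital, PriorTherapy, Treatment}; none are in {}.
Condition 2 (every backdoor path blocked by {}):
  P1: open — no interior node is in the conditioning set.
  P2: open — no interior node is in the conditioning set.
{} does not satisfy the backdoor criterion.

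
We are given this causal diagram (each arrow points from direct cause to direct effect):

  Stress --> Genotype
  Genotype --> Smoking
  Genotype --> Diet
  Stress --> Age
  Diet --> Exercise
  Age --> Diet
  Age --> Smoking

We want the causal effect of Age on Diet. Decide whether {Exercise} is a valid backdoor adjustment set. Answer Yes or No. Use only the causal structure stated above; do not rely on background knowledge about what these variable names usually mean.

No

Backdoor paths from Age to Diet (paths whose first edge points into Age):
  P1: Age <- Stress -> Genotype -> Diet
Condition 1 (no descendant of Age in the set): FAILS — Exercise is a descendant of Age.
Condition 2 (every backdoor path blocked by {Exercise}):
  P1: open — no interior node is in the conditioning set.
{Exercise} does not satisfy the backdoor criterion.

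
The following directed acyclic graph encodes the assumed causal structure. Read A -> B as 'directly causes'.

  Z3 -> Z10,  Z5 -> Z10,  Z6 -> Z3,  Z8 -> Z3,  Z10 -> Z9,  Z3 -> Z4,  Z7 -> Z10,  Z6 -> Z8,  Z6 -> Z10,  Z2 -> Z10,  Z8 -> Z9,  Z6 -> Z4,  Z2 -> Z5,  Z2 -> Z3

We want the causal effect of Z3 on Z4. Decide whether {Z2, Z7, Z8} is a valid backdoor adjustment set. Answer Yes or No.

No

Backdoor paths from Z3 to Z4 (paths whose first edge points into Z3):
  P1: Z3 <- Z6 -> Z4
  P2: Z3 <- Z8 <- Z6 -> Z4
  P3: Z3 <- Z8 -> Z9 <- Z10 <- Z6 -> Z4
  P4: Z3 <- Z2 -> Z5 -> Z10 <- Z6 -> Z4
  P5: Z3 <- Z2 -> Z5 -> Z10 -> Z9 <- Z8 <- Z6 -> Z4
  P6: Z3 <- Z2 -> Z10 <- Z6 -> Z4
  P7: Z3 <- Z2 -> Z10 -> Z9 <- Z8 <- Z6 -> Z4
Condition 1 (no descendant of Z3 in the set): holds — descendants of Z3 are {Z10, Z4, Z9}; none are in {Z2, Z7, Z8}.
Condition 2 (every backdoor path blocked by {Z2, Z7, Z8}):
  P1: open — no interior node is in the conditioning set.
  P2: blocked at chain node Z8 ∈ conditioning set.
  P3: blocked at fork node Z8 ∈ conditioning set.
  P4: blocked at fork node Z2 ∈ conditioning set.
  P5: blocked at fork node Z2 ∈ conditioning set.
  P6: blocked at fork node Z2 ∈ conditioning set.
  P7: blocked at fork node Z2 ∈ conditioning set.
{Z2, Z7, Z8} does not satisfy the backdoor criterion.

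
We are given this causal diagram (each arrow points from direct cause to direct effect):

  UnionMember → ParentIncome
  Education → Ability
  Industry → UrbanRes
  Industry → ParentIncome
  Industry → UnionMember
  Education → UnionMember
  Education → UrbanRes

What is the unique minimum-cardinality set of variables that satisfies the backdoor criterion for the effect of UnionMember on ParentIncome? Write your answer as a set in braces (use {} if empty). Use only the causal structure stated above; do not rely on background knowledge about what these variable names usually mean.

{Industry}

Variables eligible for adjustment (non-descendants of UnionMember, excluding UnionMember and ParentIncome): {Ability, Education, Industry, UrbanRes}.
Backdoor paths from UnionMember to ParentIncome:
  P1: UnionMember <- Education -> UrbanRes <- Industry -> ParentIncome
  P2: UnionMember <- Industry -> ParentIncome
The empty set is not sufficient: P2 (UnionMember <- Industry -> ParentIncome) has no collider blocking it and no conditioned non-collider, so it is open.
Try {Industry}:
  P1: blocked at collider UrbanRes (neither it nor any descendant is in the conditioning set).
  P2: blocked at fork node Industry ∈ conditioning set.
{Industry} contains no descendant of UnionMember and blocks every backdoor path.
No other singleton works — e.g. {Education} leaves P2 open — so {Industry} is the unique smallest valid adjustment set.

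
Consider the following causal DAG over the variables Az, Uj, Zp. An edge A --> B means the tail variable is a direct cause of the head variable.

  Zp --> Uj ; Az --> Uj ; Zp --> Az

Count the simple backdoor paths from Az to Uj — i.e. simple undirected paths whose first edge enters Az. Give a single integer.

A backdoor path from Az to Uj is any simple undirected path whose first edge points into Az (i.e. leaves Az via a parent).
Parents of Az: {Zp}.
Enumerating:
  P1: Az <- Zp -> Uj
That exhausts the simple backdoor paths. Count: 1.

1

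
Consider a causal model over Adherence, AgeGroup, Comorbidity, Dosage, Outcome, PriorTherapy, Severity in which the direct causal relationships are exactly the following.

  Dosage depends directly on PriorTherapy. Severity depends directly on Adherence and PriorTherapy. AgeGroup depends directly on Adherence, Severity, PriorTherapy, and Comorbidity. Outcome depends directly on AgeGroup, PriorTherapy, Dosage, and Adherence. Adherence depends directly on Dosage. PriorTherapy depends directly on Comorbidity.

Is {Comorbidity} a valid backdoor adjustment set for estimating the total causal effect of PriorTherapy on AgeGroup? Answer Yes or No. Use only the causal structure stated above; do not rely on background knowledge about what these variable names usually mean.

Yes

Backdoor paths from PriorTherapy to AgeGroup (paths whose first edge points into PriorTherapy):
  P1: PriorTherapy <- Comorbidity -> AgeGroup
Condition 1 (no descendant of PriorTherapy in the set): holds — descendants of PriorTherapy are {Adherence, AgeGroup, Dosage, Outcome, Severity}; none are in {Comorbidity}.
Condition 2 (every backdoor path blocked by {Comorbidity}):
  P1: blocked at fork node Comorbidity ∈ conditioning set.
{Comorbidity} satisfies the backdoor criterion.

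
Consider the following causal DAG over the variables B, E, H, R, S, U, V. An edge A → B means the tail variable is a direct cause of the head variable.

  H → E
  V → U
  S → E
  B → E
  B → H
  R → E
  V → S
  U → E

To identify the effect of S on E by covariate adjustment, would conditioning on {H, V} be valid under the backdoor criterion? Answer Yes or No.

Yes

Backdoor paths from S to E (paths whose first edge points into S):
  P1: S <- V -> U -> E
Condition 1 (no descendant of S in the set): holds — descendants of S are {E}; none are in {H, V}.
Condition 2 (every backdoor path blocked by {H, V}):
  P1: blocked at fork node V ∈ conditioning set.
{H, V} satisfies the backdoor criterion.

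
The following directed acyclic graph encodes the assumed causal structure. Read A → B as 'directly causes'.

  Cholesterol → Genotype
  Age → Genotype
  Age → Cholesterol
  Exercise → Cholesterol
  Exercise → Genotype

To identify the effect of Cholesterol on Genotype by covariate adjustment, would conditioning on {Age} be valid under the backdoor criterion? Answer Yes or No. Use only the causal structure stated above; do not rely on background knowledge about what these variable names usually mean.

Backdoor paths from Cholesterol to Genotype (paths whose first edge points into Cholesterol):
  P1: Cholesterol <- Age -> Genotype
  P2: Cholesterol <- Exercise -> Genotype
Condition 1 (no descendant of Cholesterol in the set): holds — descendants of Cholesterol are {Genotype}; none are in {Age}.
Condition 2 (every backdoor path blocked by {Age}):
  P1: blocked at fork node Age ∈ conditioning set.
  P2: open — no interior node is in the conditioning set.
{Age} does not satisfy the backdoor criterion.

No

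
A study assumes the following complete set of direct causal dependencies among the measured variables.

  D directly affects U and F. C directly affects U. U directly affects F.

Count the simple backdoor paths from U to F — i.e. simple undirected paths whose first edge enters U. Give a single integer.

1

A backdoor path from U to F is any simple undirected path whose first edge points into U (i.e. leaves U via a parent).
Parents of U: {C, D}.
Enumerating:
  P1: U <- D -> F
That exhausts the simple backdoor paths. Count: 1.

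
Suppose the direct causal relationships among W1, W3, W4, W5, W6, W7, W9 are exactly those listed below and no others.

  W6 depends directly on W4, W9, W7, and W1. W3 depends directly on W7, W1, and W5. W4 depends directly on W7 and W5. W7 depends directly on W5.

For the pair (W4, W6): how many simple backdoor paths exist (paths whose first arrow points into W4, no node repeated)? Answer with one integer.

A backdoor path from W4 to W6 is any simple undirected path whose first edge points into W4 (i.e. leaves W4 via a parent).
Parents of W4: {W5, W7}.
Enumerating:
  P1: W4 <- W5 -> W7 -> W3 <- W1 -> W6
  P2: W4 <- W5 -> W7 -> W6
  P3: W4 <- W5 -> W3 <- W1 -> W6
  P4: W4 <- W5 -> W3 <- W7 -> W6
  P5: W4 <- W7 <- W5 -> W3 <- W1 -> W6
  P6: W4 <- W7 -> W3 <- W1 -> W6
  P7: W4 <- W7 -> W6
That exhausts the simple backdoor paths. Count: 7.

7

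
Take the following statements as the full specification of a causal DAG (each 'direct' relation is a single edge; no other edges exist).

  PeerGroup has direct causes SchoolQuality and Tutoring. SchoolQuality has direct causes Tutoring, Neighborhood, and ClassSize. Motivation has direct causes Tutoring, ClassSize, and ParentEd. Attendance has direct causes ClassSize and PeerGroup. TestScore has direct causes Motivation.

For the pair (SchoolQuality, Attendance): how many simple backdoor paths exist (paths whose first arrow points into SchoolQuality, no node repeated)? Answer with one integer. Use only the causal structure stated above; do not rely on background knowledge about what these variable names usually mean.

A backdoor path from SchoolQuality to Attendance is any simple undirected path whose first edge points into SchoolQuality (i.e. leaves SchoolQuality via a parent).
Parents of SchoolQuality: {ClassSize, Neighborhood, Tutoring}.
Enumerating:
  P1: SchoolQuality <- ClassSize -> Motivation <- Tutoring -> PeerGroup -> Attendance
  P2: SchoolQuality <- ClassSize -> Attendance
  P3: SchoolQuality <- Tutoring -> Motivation <- ClassSize -> Attendance
  P4: SchoolQuality <- Tutoring -> PeerGroup -> Attendance
That exhausts the simple backdoor paths. Count: 4.

4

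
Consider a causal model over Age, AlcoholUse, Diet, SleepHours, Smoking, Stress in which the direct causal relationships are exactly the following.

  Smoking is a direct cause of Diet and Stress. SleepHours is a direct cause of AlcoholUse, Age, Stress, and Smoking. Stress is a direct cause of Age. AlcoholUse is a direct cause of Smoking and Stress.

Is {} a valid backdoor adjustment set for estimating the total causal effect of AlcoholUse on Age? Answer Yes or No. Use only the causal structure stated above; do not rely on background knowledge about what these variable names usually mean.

No

Backdoor paths from AlcoholUse to Age (paths whose first edge points into AlcoholUse):
  P1: AlcoholUse <- SleepHours -> Smoking -> Stress -> Age
  P2: AlcoholUse <- SleepHours -> Stress -> Age
  P3: AlcoholUse <- SleepHours -> Age
Condition 1 (no descendant of AlcoholUse in the set): holds — descendants of AlcoholUse are {Age, Diet, Smoking, Stress}; none are in {}.
Condition 2 (every backdoor path blocked by {}):
  P1: open — no interior node is in the conditioning set.
  P2: open — no interior node is in the conditioning set.
  P3: open — no interior node is in the conditioning set.
{} does not satisfy the backdoor criterion.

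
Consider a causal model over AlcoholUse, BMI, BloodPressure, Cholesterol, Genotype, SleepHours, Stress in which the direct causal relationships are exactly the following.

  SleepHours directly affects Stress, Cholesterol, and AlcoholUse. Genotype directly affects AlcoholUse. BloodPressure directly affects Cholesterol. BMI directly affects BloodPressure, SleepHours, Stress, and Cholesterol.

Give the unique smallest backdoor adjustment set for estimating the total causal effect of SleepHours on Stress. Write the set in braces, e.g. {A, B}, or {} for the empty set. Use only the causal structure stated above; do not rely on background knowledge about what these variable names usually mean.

{BMI}

Variables eligible for adjustment (non-descendants of SleepHours, excluding SleepHours and Stress): {BMI, BloodPressure, Genotype}.
Backdoor paths from SleepHours to Stress:
  P1: SleepHours <- BMI -> Stress
The empty set is not sufficient: P1 (SleepHours <- BMI -> Stress) has no collider blocking it and no conditioned non-collider, so it is open.
Try {BMI}:
  P1: blocked at fork node BMI ∈ conditioning set.
{BMI} contains no descendant of SleepHours and blocks every backdoor path.
No other singleton works — e.g. {BloodPressure} leaves P1 open — so {BMI} is the unique smallest valid adjustment set.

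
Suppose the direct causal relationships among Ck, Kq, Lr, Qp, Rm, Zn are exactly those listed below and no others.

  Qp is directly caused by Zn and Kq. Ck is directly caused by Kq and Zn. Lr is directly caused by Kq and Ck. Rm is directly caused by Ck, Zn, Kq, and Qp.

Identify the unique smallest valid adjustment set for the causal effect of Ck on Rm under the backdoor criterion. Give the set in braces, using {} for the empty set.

{Kq, Zn}

Variables eligible for adjustment (non-descendants of Ck, excluding Ck and Rm): {Kq, Qp, Zn}.
Backdoor paths from Ck to Rm:
  P1: Ck <- Kq -> Qp <- Zn -> Rm
  P2: Ck <- Kq -> Qp -> Rm
  P3: Ck <- Kq -> Rm
  P4: Ck <- Zn -> Qp <- Kq -> Rm
  P5: Ck <- Zn -> Qp -> Rm
  P6: Ck <- Zn -> Rm
The empty set is not sufficient: P2 (Ck <- Kq -> Qp -> Rm) has no collider blocking it and no conditioned non-collider, so it is open.
Try {Kq, Zn}:
  P1: blocked at fork node Kq ∈ conditioning set.
  P2: blocked at fork node Kq ∈ conditioning set.
  P3: blocked at fork node Kq ∈ conditioning set.
  P4: blocked at fork node Zn ∈ conditioning set.
  P5: blocked at fork node Zn ∈ conditioning set.
  P6: blocked at fork node Zn ∈ conditioning set.
{Kq, Zn} contains no descendant of Ck and blocks every backdoor path.
Every element of {Kq, Zn} is needed (dropping Kq leaves P2 open; dropping Zn leaves P5 open), so no proper subset is valid.
Among all size-2 subsets of the eligible variables, only {Kq, Zn} blocks every backdoor path, so it is the unique smallest valid adjustment set.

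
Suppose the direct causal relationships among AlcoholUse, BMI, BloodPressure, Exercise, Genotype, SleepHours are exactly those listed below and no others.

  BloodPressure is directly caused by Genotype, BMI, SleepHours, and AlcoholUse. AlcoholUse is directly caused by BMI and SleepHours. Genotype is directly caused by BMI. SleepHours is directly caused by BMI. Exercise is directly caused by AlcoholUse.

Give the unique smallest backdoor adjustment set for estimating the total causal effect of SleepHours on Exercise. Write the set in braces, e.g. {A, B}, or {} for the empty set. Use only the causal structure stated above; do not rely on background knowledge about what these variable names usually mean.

Variables eligible for adjustment (non-descendants of SleepHours, excluding SleepHours and Exercise): {BMI, Genotype}.
Backdoor paths from SleepHours to Exercise:
  P1: SleepHours <- BMI -> Genotype -> BloodPressure <- AlcoholUse -> Exercise
  P2: SleepHours <- BMI -> AlcoholUse -> Exercise
  P3: SleepHours <- BMI -> BloodPressure <- AlcoholUse -> Exercise
The empty set is not sufficient: P2 (SleepHours <- BMI -> AlcoholUse -> Exercise) has no collider blocking it and no conditioned non-collider, so it is open.
Try {BMI}:
  P1: blocked at fork node BMI ∈ conditioning set.
  P2: blocked at fork node BMI ∈ conditioning set.
  P3: blocked at fork node BMI ∈ conditioning set.
{BMI} contains no descendant of SleepHours and blocks every backdoor path.
No other singleton works — e.g. {Genotype} leaves P2 open — so {BMI} is the unique smallest valid adjustment set.

{BMI}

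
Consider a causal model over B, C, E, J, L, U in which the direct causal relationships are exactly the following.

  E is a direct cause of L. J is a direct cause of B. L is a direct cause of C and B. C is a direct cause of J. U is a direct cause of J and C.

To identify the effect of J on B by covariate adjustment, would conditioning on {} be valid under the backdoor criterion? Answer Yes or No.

Backdoor paths from J to B (paths whose first edge points into J):
  P1: J <- U -> C <- L -> B
  P2: J <- C <- L -> B
Condition 1 (no descendant of J in the set): holds — descendants of J are {B}; none are in {}.
Condition 2 (every backdoor path blocked by {}):
  P1: blocked at collider C (neither it nor any descendant is in the conditioning set).
  P2: open — no interior node is in the conditioning set.
{} does not satisfy the backdoor criterion.

No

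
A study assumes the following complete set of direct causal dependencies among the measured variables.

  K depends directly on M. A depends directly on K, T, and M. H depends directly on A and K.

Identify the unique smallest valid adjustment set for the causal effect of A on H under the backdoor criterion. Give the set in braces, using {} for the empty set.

Variables eligible for adjustment (non-descendants of A, excluding A and H): {K, M, T}.
Backdoor paths from A to H:
  P1: A <- M -> K -> H
  P2: A <- K -> H
The empty set is not sufficient: P1 (A <- M -> K -> H) has no collider blocking it and no conditioned non-collider, so it is open.
Try {K}:
  P1: blocked at chain node K ∈ conditioning set.
  P2: blocked at fork node K ∈ conditioning set.
{K} contains no descendant of A and blocks every backdoor path.
No other singleton works — e.g. {M} leaves P2 open — so {K} is the unique smallest valid adjustment set.

{K}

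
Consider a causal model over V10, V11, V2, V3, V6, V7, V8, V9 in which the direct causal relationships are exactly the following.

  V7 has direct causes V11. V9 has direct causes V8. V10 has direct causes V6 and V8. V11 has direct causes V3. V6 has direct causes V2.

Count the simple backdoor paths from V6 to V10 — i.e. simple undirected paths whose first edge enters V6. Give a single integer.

0

A backdoor path from V6 to V10 is any simple undirected path whose first edge points into V6 (i.e. leaves V6 via a parent).
Parents of V6: {V2}.
No simple path from any parent of V6 reaches V10 without revisiting V6, so there are no backdoor paths.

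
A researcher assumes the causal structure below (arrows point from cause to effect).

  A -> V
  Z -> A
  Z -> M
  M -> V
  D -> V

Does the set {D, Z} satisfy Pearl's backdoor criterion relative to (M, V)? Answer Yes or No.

Yes

Backdoor paths from M to V (paths whose first edge points into M):
  P1: M <- Z -> A -> V
Condition 1 (no descendant of M in the set): holds — descendants of M are {V}; none are in {D, Z}.
Condition 2 (every backdoor path blocked by {D, Z}):
  P1: blocked at fork node Z ∈ conditioning set.
{D, Z} satisfies the backdoor criterion.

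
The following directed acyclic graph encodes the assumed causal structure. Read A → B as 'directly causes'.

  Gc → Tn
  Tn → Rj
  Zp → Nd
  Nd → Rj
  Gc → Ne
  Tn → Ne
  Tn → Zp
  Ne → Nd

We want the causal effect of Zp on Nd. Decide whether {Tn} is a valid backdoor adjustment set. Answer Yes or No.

Backdoor paths from Zp to Nd (paths whose first edge points into Zp):
  P1: Zp <- Tn <- Gc -> Ne -> Nd
  P2: Zp <- Tn -> Ne -> Nd
  P3: Zp <- Tn -> Rj <- Nd
Condition 1 (no descendant of Zp in the set): holds — descendants of Zp are {Nd, Rj}; none are in {Tn}.
Condition 2 (every backdoor path blocked by {Tn}):
  P1: blocked at chain node Tn ∈ conditioning set.
  P2: blocked at fork node Tn ∈ conditioning set.
  P3: blocked at fork node Tn ∈ conditioning set.
{Tn} satisfies the backdoor criterion.

Yes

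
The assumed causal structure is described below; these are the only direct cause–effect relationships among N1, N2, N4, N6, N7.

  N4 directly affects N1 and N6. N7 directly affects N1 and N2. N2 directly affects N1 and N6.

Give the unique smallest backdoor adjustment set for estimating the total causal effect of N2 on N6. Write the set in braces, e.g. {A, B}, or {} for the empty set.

Variables eligible for adjustment (non-descendants of N2, excluding N2 and N6): {N4, N7}.
Backdoor paths from N2 to N6:
  P1: N2 <- N7 -> N1 <- N4 -> N6
Each backdoor path contains an unconditioned collider, so every path is already blocked with the empty conditioning set:
  P1: blocked at collider N1 (neither it nor any descendant is in the conditioning set).
The empty set is therefore the unique smallest valid set.

{}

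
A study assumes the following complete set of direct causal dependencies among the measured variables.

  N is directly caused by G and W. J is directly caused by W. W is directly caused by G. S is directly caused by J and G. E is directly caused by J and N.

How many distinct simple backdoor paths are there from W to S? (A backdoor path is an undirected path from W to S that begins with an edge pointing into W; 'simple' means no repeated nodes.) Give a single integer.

A backdoor path from W to S is any simple undirected path whose first edge points into W (i.e. leaves W via a parent).
Parents of W: {G}.
Enumerating:
  P1: W <- G -> N -> E <- J -> S
  P2: W <- G -> S
That exhausts the simple backdoor paths. Count: 2.

2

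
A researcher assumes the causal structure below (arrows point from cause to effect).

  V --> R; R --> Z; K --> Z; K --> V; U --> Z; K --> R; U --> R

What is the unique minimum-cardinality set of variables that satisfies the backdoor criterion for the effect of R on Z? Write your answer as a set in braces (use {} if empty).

Variables eligible for adjustment (non-descendants of R, excluding R and Z): {K, U, V}.
Backdoor paths from R to Z:
  P1: R <- K -> Z
  P2: R <- V <- K -> Z
  P3: R <- U -> Z
The empty set is not sufficient: P1 (R <- K -> Z) has no collider blocking it and no conditioned non-collider, so it is open.
Try {K, U}:
  P1: blocked at fork node K ∈ conditioning set.
  P2: blocked at fork node K ∈ conditioning set.
  P3: blocked at fork node U ∈ conditioning set.
{K, U} contains no descendant of R and blocks every backdoor path.
Every element of {K, U} is needed (dropping K leaves P1 open; dropping U leaves P3 open), so no proper subset is valid.
Among all size-2 subsets of the eligible variables, only {K, U} blocks every backdoor path, so it is the unique smallest valid adjustment set.

{K, U}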